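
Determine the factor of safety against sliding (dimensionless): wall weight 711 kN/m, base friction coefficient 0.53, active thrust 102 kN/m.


Resisting force = mu * W = 0.53 * 711 = 376.83 kN/m
FOS = Resisting / Driving = 376.83 / 102
= 3.6944 (dimensionless)

3.6944 (dimensionless)


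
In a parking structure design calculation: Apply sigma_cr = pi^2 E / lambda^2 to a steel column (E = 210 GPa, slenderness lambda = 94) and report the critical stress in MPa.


sigma_cr = pi^2 * E / lambda^2
= 9.8696 * 210000.0 / 94^2
= 9.8696 * 210000.0 / 8836
= 234.5651 MPa

234.5651 MPa


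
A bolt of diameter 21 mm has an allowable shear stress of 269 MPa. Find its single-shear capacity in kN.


A = pi * d^2 / 4 = pi * 21^2 / 4 = 346.3606 mm^2
V = f_v * A / 1000 = 269 * 346.3606 / 1000
= 93.171 kN

93.171 kN


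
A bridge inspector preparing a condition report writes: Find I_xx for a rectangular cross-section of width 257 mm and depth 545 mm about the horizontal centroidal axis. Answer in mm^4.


I = b * h^3 / 12
= 257 * 545^3 / 12
= 257 * 161878625 / 12
= 3466900552.08 mm^4

3466900552.08 mm^4


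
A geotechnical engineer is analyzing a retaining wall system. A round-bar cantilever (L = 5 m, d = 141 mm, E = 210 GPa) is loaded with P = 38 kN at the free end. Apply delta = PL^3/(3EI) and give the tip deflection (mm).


I = pi * d^4 / 64 = pi * 141^4 / 64 = 19401993.26 mm^4
L = 5000.0 mm, P = 38000.0 N, E = 210000.0 MPa
delta = P * L^3 / (3 * E * I)
= 38000.0 * 5000.0^3 / (3 * 210000.0 * 19401993.26)
= 388.6035 mm

388.6035 mm


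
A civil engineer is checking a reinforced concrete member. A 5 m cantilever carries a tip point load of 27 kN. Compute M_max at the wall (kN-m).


For a cantilever with a point load at the free end:
M_max = P * L = 27 * 5 = 135 kN-m

135 kN-m


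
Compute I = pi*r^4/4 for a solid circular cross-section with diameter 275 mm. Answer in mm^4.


r = d / 2 = 275 / 2 = 137.5 mm
I = pi * r^4 / 4 = pi * 137.5^4 / 4
= 280737658.94 mm^4

280737658.94 mm^4


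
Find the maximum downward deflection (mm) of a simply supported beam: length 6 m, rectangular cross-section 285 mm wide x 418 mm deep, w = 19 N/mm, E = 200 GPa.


I = 285 * 418^3 / 12 = 1734572510.0 mm^4
L = 6000.0 mm, w = 19 N/mm, E = 200000.0 MPa
delta = 5 * w * L^4 / (384 * E * I)
= 5 * 19 * 6000.0^4 / (384 * 200000.0 * 1734572510.0)
= 0.9242 mm

0.9242 mm


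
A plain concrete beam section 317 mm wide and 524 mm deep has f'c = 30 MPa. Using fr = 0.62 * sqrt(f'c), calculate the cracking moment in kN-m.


fr = 0.62 * sqrt(30) = 0.62 * 5.4772 = 3.3959 MPa
I = 317 * 524^3 / 12 = 3800772517.33 mm^4
y_t = 262.0 mm
M_cr = fr * I / y_t = 3.3959 * 3800772517.33 / 262.0 N-mm
= 49.2632 kN-m

49.2632 kN-m


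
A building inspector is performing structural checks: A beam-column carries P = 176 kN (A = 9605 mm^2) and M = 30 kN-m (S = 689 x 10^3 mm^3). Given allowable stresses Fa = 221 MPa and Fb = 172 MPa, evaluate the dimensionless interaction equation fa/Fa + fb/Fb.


f_a = P / A = 176000.0 / 9605 = 18.3238 MPa
f_b = M / S = 30000000.0 / 689000.0 = 43.5414 MPa
Ratio = f_a / Fa + f_b / Fb
= 18.3238 / 221 + 43.5414 / 172
= 0.3361 (dimensionless)

0.3361 (dimensionless)


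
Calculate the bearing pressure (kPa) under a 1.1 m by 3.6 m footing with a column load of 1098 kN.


A = 1.1 * 3.6 = 3.96 m^2
q = P / A = 1098 / 3.96
= 277.2727 kPa

277.2727 kPa


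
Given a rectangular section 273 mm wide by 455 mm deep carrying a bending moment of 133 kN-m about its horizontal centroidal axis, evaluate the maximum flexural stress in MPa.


I = b * h^3 / 12 = 273 * 455^3 / 12 = 2142967531.25 mm^4
y = h / 2 = 455 / 2 = 227.5 mm
M = 133 kN-m = 133000000.0 N-mm
sigma = M * y / I = 133000000.0 * 227.5 / 2142967531.25
= 14.12 MPa

14.12 MPa


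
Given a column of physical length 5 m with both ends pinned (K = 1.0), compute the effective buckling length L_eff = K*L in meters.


L_eff = K * L
= 1.0 * 5
= 5.0 m

5.0 m


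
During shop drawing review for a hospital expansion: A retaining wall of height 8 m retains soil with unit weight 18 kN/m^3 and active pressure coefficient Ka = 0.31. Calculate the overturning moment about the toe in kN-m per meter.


Pa = 0.5 * Ka * gamma * H^2
= 0.5 * 0.31 * 18 * 8^2
= 178.56 kN/m
Arm = H / 3 = 8 / 3 = 2.6667 m
Mo = Pa * arm = Pa * H / 3 = 178.56 * 8 / 3 = 476.16 kN-m/m

476.16 kN-m/m


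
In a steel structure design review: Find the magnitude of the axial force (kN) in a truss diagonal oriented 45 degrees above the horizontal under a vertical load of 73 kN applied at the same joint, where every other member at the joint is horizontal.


At the joint, only the diagonal has a vertical component, so vertical equilibrium gives:
F * sin(45) = 73
F = 73 / sin(45)
= 73 / 0.707107
= 103.24 kN

103.24 kN


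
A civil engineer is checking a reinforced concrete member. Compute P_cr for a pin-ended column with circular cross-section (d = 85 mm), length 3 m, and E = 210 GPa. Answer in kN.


I = pi * d^4 / 64 = 2562392.19 mm^4
L = 3000.0 mm
P_cr = pi^2 * E * I / L^2
= 9.8696 * 210000.0 * 2562392.19 / 3000.0^2
= 590095.27 N = 590.0953 kN

590.0953 kN


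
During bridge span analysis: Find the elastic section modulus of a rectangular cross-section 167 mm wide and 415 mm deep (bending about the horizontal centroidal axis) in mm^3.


S = b * h^2 / 6
= 167 * 415^2 / 6
= 167 * 172225 / 6
= 4793595.83 mm^3

4793595.83 mm^3


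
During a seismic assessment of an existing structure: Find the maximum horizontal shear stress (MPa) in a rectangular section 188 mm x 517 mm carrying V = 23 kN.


A = b * h = 188 * 517 = 97196 mm^2
V = 23 kN = 23000.0 N
tau_max = 1.5 * V / A = 1.5 * 23000.0 / 97196
= 0.355 MPa

0.355 MPa


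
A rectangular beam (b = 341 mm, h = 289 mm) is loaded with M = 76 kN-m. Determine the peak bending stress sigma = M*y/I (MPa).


I = b * h^3 / 12 = 341 * 289^3 / 12 = 685909252.42 mm^4
y = h / 2 = 289 / 2 = 144.5 mm
M = 76 kN-m = 76000000.0 N-mm
sigma = M * y / I = 76000000.0 * 144.5 / 685909252.42
= 16.01 MPa

16.01 MPa


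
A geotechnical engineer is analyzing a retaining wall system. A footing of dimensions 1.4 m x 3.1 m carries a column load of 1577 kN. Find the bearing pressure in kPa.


A = 1.4 * 3.1 = 4.34 m^2
q = P / A = 1577 / 4.34
= 363.3641 kPa

363.3641 kPa


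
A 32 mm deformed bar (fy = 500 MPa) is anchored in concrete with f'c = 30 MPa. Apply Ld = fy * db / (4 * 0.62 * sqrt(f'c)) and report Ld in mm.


Ld = (fy * db) / (4 * 0.62 * sqrt(f'c))
= (500 * 32) / (4 * 0.62 * sqrt(30))
= 16000 / 13.5835
= 1177.9 mm

1177.9 mm


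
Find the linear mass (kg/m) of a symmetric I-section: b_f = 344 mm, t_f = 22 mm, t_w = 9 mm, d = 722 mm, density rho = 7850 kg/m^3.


A_flanges = 2 * 344 * 22 = 15136 mm^2
A_web = (722 - 2 * 22) * 9 = 6102 mm^2
A_total = 15136 + 6102 = 21238 mm^2 = 0.021238 m^2
Weight = rho * A = 7850 * 0.021238 = 166.7183 kg/m

166.7183 kg/m


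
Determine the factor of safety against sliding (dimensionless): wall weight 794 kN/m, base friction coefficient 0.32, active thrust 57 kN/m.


Resisting force = mu * W = 0.32 * 794 = 254.08 kN/m
FOS = Resisting / Driving = 254.08 / 57
= 4.4575 (dimensionless)

4.4575 (dimensionless)


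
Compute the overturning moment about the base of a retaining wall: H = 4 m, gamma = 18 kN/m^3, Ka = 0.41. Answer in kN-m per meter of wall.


Pa = 0.5 * Ka * gamma * H^2
= 0.5 * 0.41 * 18 * 4^2
= 59.04 kN/m
Arm = H / 3 = 4 / 3 = 1.3333 m
Mo = Pa * arm = Pa * H / 3 = 59.04 * 4 / 3 = 78.72 kN-m/m

78.72 kN-m/m


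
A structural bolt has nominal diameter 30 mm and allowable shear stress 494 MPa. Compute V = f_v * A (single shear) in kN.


A = pi * d^2 / 4 = pi * 30^2 / 4 = 706.8583 mm^2
V = f_v * A / 1000 = 494 * 706.8583 / 1000
= 349.188 kN

349.188 kN


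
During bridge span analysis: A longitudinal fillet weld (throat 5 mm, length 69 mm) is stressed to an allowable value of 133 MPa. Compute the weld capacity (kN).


Strength = throat * length * allowable stress
= 5 * 69 * 133 N
= 45885 N
= 45.88 kN

45.88 kN


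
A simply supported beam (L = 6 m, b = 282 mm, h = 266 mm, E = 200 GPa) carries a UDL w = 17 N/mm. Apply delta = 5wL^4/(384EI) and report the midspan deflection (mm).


I = 282 * 266^3 / 12 = 442295756.0 mm^4
L = 6000.0 mm, w = 17 N/mm, E = 200000.0 MPa
delta = 5 * w * L^4 / (384 * E * I)
= 5 * 17 * 6000.0^4 / (384 * 200000.0 * 442295756.0)
= 3.243 mm

3.243 mm


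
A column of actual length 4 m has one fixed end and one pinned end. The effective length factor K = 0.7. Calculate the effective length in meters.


L_eff = K * L
= 0.7 * 4
= 2.8 m

2.8 m


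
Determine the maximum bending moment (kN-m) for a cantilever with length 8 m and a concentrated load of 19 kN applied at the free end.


For a cantilever with a point load at the free end:
M_max = P * L = 19 * 8 = 152 kN-m

152 kN-m


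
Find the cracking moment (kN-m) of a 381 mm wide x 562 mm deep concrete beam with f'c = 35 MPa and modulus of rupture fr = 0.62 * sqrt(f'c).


fr = 0.62 * sqrt(35) = 0.62 * 5.9161 = 3.668 MPa
I = 381 * 562^3 / 12 = 5635762414.0 mm^4
y_t = 281.0 mm
M_cr = fr * I / y_t = 3.668 * 5635762414.0 / 281.0 N-mm
= 73.5651 kN-m

73.5651 kN-m


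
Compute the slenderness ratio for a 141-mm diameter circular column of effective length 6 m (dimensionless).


Radius of gyration r = d / 4 = 141 / 4 = 35.25 mm
L_eff = 6000.0 mm
Slenderness ratio = L / r = 6000.0 / 35.25 = 170.21 (dimensionless)

170.21 (dimensionless)


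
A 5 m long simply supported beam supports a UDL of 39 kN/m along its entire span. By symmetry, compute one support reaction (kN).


Total load = w * L = 39 * 5 = 195 kN
By symmetry, each reaction R = total / 2 = 195 / 2 = 97.5 kN

97.5 kN


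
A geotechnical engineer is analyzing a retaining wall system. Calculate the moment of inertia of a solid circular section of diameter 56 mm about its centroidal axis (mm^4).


r = d / 2 = 56 / 2 = 28.0 mm
I = pi * r^4 / 4 = pi * 28.0^4 / 4
= 482749.69 mm^4

482749.69 mm^4


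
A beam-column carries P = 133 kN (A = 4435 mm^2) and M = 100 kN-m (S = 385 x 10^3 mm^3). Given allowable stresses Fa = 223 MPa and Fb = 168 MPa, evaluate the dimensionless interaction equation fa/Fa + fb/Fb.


f_a = P / A = 133000.0 / 4435 = 29.9887 MPa
f_b = M / S = 100000000.0 / 385000.0 = 259.7403 MPa
Ratio = f_a / Fa + f_b / Fb
= 29.9887 / 223 + 259.7403 / 168
= 1.6806 (dimensionless)

1.6806 (dimensionless)


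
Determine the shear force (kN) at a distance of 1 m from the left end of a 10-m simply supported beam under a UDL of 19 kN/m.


R_A = w * L / 2 = 19 * 10 / 2 = 95.0 kN
V(x) = R_A - w * x = 95.0 - 19 * 1
= 76.0 kN

76.0 kN


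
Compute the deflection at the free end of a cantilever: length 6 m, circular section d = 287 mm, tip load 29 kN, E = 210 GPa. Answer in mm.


I = pi * d^4 / 64 = pi * 287^4 / 64 = 333040834.16 mm^4
L = 6000.0 mm, P = 29000.0 N, E = 210000.0 MPa
delta = P * L^3 / (3 * E * I)
= 29000.0 * 6000.0^3 / (3 * 210000.0 * 333040834.16)
= 29.8548 mm

29.8548 mm


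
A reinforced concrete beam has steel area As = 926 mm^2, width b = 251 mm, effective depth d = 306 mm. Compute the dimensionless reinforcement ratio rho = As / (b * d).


rho = As / (b * d)
= 926 / (251 * 306)
= 926 / 76806
= 0.012056 (dimensionless)

0.012056 (dimensionless)


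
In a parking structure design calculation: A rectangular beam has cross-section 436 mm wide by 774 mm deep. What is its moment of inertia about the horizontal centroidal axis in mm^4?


I = b * h^3 / 12
= 436 * 774^3 / 12
= 436 * 463684824 / 12
= 16847215272.0 mm^4

16847215272.0 mm^4


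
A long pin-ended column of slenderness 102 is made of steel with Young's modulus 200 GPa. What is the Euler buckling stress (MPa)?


sigma_cr = pi^2 * E / lambda^2
= 9.8696 * 200000.0 / 102^2
= 9.8696 * 200000.0 / 10404
= 189.7271 MPa

189.7271 MPa


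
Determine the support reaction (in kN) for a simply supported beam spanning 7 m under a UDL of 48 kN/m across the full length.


Total load = w * L = 48 * 7 = 336 kN
By symmetry, each reaction R = total / 2 = 336 / 2 = 168.0 kN

168.0 kN


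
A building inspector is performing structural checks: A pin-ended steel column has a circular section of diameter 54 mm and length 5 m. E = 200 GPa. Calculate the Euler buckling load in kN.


I = pi * d^4 / 64 = 417392.79 mm^4
L = 5000.0 mm
P_cr = pi^2 * E * I / L^2
= 9.8696 * 200000.0 * 417392.79 / 5000.0^2
= 32956.01 N = 32.956 kN

32.956 kN


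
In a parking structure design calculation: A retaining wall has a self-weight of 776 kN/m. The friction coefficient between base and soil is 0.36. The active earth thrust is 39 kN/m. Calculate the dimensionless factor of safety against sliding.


Resisting force = mu * W = 0.36 * 776 = 279.36 kN/m
FOS = Resisting / Driving = 279.36 / 39
= 7.1631 (dimensionless)

7.1631 (dimensionless)


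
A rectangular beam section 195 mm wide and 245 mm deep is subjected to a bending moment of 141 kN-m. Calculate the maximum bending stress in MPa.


I = b * h^3 / 12 = 195 * 245^3 / 12 = 238974531.25 mm^4
y = h / 2 = 245 / 2 = 122.5 mm
M = 141 kN-m = 141000000.0 N-mm
sigma = M * y / I = 141000000.0 * 122.5 / 238974531.25
= 72.28 MPa

72.28 MPa


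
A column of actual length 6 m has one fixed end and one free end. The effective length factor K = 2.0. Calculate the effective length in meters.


L_eff = K * L
= 2.0 * 6
= 12.0 m

12.0 m


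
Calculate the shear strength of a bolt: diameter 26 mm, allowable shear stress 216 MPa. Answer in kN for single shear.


A = pi * d^2 / 4 = pi * 26^2 / 4 = 530.9292 mm^2
V = f_v * A / 1000 = 216 * 530.9292 / 1000
= 114.6807 kN

114.6807 kN


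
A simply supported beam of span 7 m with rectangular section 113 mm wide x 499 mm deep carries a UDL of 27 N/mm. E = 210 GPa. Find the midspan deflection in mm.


I = 113 * 499^3 / 12 = 1170034948.92 mm^4
L = 7000.0 mm, w = 27 N/mm, E = 210000.0 MPa
delta = 5 * w * L^4 / (384 * E * I)
= 5 * 27 * 7000.0^4 / (384 * 210000.0 * 1170034948.92)
= 3.4354 mm

3.4354 mm


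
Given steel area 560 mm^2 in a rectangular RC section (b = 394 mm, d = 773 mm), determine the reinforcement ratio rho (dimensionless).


rho = As / (b * d)
= 560 / (394 * 773)
= 560 / 304562
= 0.001839 (dimensionless)

0.001839 (dimensionless)


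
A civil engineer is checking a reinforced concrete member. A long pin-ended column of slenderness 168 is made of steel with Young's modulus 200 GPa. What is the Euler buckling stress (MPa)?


sigma_cr = pi^2 * E / lambda^2
= 9.8696 * 200000.0 / 168^2
= 9.8696 * 200000.0 / 28224
= 69.9377 MPa

69.9377 MPa


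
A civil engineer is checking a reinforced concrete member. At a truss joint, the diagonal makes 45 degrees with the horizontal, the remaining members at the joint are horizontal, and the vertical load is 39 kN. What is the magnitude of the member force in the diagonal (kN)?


At the joint, only the diagonal has a vertical component, so vertical equilibrium gives:
F * sin(45) = 39
F = 39 / sin(45)
= 39 / 0.707107
= 55.15 kN

55.15 kN


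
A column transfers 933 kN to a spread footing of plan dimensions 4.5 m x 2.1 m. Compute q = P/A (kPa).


A = 4.5 * 2.1 = 9.45 m^2
q = P / A = 933 / 9.45
= 98.7302 kPa

98.7302 kPa


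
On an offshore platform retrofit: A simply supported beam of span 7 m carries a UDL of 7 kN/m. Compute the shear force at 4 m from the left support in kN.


R_A = w * L / 2 = 7 * 7 / 2 = 24.5 kN
V(x) = R_A - w * x = 24.5 - 7 * 4
= -3.5 kN

-3.5 kN


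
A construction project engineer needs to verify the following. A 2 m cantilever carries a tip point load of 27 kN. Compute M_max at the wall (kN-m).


For a cantilever with a point load at the free end:
M_max = P * L = 27 * 2 = 54 kN-m

54 kN-m


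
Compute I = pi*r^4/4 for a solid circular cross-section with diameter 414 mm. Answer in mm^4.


r = d / 2 = 414 / 2 = 207.0 mm
I = pi * r^4 / 4 = pi * 207.0^4 / 4
= 1442019931.44 mm^4

1442019931.44 mm^4


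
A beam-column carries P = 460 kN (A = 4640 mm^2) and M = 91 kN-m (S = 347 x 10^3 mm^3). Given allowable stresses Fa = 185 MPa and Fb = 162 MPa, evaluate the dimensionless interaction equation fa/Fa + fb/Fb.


f_a = P / A = 460000.0 / 4640 = 99.1379 MPa
f_b = M / S = 91000000.0 / 347000.0 = 262.2478 MPa
Ratio = f_a / Fa + f_b / Fb
= 99.1379 / 185 + 262.2478 / 162
= 2.1547 (dimensionless)

2.1547 (dimensionless)


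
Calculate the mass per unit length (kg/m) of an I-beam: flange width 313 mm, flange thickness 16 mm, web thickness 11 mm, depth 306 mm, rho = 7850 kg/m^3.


A_flanges = 2 * 313 * 16 = 10016 mm^2
A_web = (306 - 2 * 16) * 11 = 3014 mm^2
A_total = 10016 + 3014 = 13030 mm^2 = 0.013030 m^2
Weight = rho * A = 7850 * 0.013030 = 102.2855 kg/m

102.2855 kg/m


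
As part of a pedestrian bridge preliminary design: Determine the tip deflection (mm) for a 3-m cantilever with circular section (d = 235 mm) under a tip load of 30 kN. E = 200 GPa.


I = pi * d^4 / 64 = pi * 235^4 / 64 = 149706738.1 mm^4
L = 3000.0 mm, P = 30000.0 N, E = 200000.0 MPa
delta = P * L^3 / (3 * E * I)
= 30000.0 * 3000.0^3 / (3 * 200000.0 * 149706738.1)
= 9.0176 mm

9.0176 mm


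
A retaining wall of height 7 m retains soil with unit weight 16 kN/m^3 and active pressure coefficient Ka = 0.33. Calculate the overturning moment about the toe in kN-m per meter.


Pa = 0.5 * Ka * gamma * H^2
= 0.5 * 0.33 * 16 * 7^2
= 129.36 kN/m
Arm = H / 3 = 7 / 3 = 2.3333 m
Mo = Pa * arm = Pa * H / 3 = 129.36 * 7 / 3 = 301.84 kN-m/m

301.84 kN-m/m


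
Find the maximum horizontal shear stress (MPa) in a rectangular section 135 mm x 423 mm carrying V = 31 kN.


A = b * h = 135 * 423 = 57105 mm^2
V = 31 kN = 31000.0 N
tau_max = 1.5 * V / A = 1.5 * 31000.0 / 57105
= 0.8143 MPa

0.8143 MPa


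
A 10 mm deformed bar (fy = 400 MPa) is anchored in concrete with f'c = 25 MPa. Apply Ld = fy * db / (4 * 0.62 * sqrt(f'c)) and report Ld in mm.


Ld = (fy * db) / (4 * 0.62 * sqrt(f'c))
= (400 * 10) / (4 * 0.62 * sqrt(25))
= 4000 / 12.4
= 322.58 mm

322.58 mm


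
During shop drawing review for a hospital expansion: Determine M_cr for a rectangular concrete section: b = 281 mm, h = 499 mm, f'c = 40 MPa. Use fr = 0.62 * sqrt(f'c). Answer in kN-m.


fr = 0.62 * sqrt(40) = 0.62 * 6.3246 = 3.9212 MPa
I = 281 * 499^3 / 12 = 2909555934.92 mm^4
y_t = 249.5 mm
M_cr = fr * I / y_t = 3.9212 * 2909555934.92 / 249.5 N-mm
= 45.7275 kN-m

45.7275 kN-m


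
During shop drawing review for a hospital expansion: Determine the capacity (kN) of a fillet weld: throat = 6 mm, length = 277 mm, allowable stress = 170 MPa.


Strength = throat * length * allowable stress
= 6 * 277 * 170 N
= 282540 N
= 282.54 kN

282.54 kN


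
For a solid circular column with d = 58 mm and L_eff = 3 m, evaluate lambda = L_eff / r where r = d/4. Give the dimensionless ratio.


Radius of gyration r = d / 4 = 58 / 4 = 14.5 mm
L_eff = 3000.0 mm
Slenderness ratio = L / r = 3000.0 / 14.5 = 206.9 (dimensionless)

206.9 (dimensionless)


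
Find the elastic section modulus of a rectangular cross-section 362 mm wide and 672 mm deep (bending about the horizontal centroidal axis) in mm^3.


S = b * h^2 / 6
= 362 * 672^2 / 6
= 362 * 451584 / 6
= 27245568.0 mm^3

27245568.0 mm^3


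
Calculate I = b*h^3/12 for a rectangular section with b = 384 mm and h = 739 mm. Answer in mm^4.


I = b * h^3 / 12
= 384 * 739^3 / 12
= 384 * 403583419 / 12
= 12914669408.0 mm^4

12914669408.0 mm^4


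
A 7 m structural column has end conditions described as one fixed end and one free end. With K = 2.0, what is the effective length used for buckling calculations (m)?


L_eff = K * L
= 2.0 * 7
= 14.0 m

14.0 m


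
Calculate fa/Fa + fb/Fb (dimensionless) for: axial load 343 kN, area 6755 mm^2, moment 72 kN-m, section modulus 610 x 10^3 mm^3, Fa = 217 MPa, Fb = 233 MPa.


f_a = P / A = 343000.0 / 6755 = 50.7772 MPa
f_b = M / S = 72000000.0 / 610000.0 = 118.0328 MPa
Ratio = f_a / Fa + f_b / Fb
= 50.7772 / 217 + 118.0328 / 233
= 0.7406 (dimensionless)

0.7406 (dimensionless)


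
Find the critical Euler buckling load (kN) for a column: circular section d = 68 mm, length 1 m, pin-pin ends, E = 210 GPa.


I = pi * d^4 / 64 = 1049555.84 mm^4
L = 1000.0 mm
P_cr = pi^2 * E * I / L^2
= 9.8696 * 210000.0 * 1049555.84 / 1000.0^2
= 2175327.2 N = 2175.3272 kN

2175.3272 kN


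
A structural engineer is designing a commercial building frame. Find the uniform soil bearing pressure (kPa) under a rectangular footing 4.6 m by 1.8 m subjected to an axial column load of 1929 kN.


A = 4.6 * 1.8 = 8.28 m^2
q = P / A = 1929 / 8.28
= 232.971 kPa

232.971 kPa


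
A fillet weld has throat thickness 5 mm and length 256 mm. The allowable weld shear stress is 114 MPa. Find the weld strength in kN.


Strength = throat * length * allowable stress
= 5 * 256 * 114 N
= 145920 N
= 145.92 kN

145.92 kN


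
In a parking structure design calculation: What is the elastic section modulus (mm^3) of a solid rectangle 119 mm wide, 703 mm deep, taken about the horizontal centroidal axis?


S = b * h^2 / 6
= 119 * 703^2 / 6
= 119 * 494209 / 6
= 9801811.83 mm^3

9801811.83 mm^3


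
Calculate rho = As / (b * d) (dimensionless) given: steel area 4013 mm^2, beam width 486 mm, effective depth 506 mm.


rho = As / (b * d)
= 4013 / (486 * 506)
= 4013 / 245916
= 0.016319 (dimensionless)

0.016319 (dimensionless)


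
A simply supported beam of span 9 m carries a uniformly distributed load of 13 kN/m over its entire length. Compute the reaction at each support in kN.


Total load = w * L = 13 * 9 = 117 kN
By symmetry, each reaction R = total / 2 = 117 / 2 = 58.5 kN

58.5 kN


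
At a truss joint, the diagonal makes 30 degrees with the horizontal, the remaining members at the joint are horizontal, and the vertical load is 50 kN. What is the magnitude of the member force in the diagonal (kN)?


At the joint, only the diagonal has a vertical component, so vertical equilibrium gives:
F * sin(30) = 50
F = 50 / sin(30)
= 50 / 0.5
= 100.0 kN

100.0 kN


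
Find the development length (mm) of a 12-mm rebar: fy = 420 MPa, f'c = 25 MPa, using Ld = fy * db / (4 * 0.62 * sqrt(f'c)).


Ld = (fy * db) / (4 * 0.62 * sqrt(f'c))
= (420 * 12) / (4 * 0.62 * sqrt(25))
= 5040 / 12.4
= 406.45 mm

406.45 mm


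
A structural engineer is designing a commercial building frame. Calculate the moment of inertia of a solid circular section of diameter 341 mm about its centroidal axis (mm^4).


r = d / 2 = 341 / 2 = 170.5 mm
I = pi * r^4 / 4 = pi * 170.5^4 / 4
= 663723836.22 mm^4

663723836.22 mm^4


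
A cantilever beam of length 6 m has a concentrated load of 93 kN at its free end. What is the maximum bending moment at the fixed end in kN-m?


For a cantilever with a point load at the free end:
M_max = P * L = 93 * 6 = 558 kN-m

558 kN-m


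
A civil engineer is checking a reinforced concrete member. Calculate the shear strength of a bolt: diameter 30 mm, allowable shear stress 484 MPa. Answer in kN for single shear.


A = pi * d^2 / 4 = pi * 30^2 / 4 = 706.8583 mm^2
V = f_v * A / 1000 = 484 * 706.8583 / 1000
= 342.1194 kN

342.1194 kN


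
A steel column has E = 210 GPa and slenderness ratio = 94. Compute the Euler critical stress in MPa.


sigma_cr = pi^2 * E / lambda^2
= 9.8696 * 210000.0 / 94^2
= 9.8696 * 210000.0 / 8836
= 234.5651 MPa

234.5651 MPa


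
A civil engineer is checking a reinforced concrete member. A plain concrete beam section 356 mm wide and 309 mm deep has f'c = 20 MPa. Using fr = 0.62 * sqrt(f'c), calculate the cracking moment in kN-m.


fr = 0.62 * sqrt(20) = 0.62 * 4.4721 = 2.7727 MPa
I = 356 * 309^3 / 12 = 875274327.0 mm^4
y_t = 154.5 mm
M_cr = fr * I / y_t = 2.7727 * 875274327.0 / 154.5 N-mm
= 15.7081 kN-m

15.7081 kN-m


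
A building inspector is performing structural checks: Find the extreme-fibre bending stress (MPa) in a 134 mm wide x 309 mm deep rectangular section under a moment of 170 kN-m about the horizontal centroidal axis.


I = b * h^3 / 12 = 134 * 309^3 / 12 = 329457190.5 mm^4
y = h / 2 = 309 / 2 = 154.5 mm
M = 170 kN-m = 170000000.0 N-mm
sigma = M * y / I = 170000000.0 * 154.5 / 329457190.5
= 79.72 MPa

79.72 MPa


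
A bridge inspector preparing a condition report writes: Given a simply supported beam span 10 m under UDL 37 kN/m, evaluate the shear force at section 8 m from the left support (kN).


R_A = w * L / 2 = 37 * 10 / 2 = 185.0 kN
V(x) = R_A - w * x = 185.0 - 37 * 8
= -111.0 kN

-111.0 kN


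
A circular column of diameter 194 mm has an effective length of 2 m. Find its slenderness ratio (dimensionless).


Radius of gyration r = d / 4 = 194 / 4 = 48.5 mm
L_eff = 2000.0 mm
Slenderness ratio = L / r = 2000.0 / 48.5 = 41.24 (dimensionless)

41.24 (dimensionless)


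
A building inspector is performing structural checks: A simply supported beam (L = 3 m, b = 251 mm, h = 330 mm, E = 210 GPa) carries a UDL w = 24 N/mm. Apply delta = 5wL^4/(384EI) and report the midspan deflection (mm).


I = 251 * 330^3 / 12 = 751682250.0 mm^4
L = 3000.0 mm, w = 24 N/mm, E = 210000.0 MPa
delta = 5 * w * L^4 / (384 * E * I)
= 5 * 24 * 3000.0^4 / (384 * 210000.0 * 751682250.0)
= 0.1604 mm

0.1604 mm


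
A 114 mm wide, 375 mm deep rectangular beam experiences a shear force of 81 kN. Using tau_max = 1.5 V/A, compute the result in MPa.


A = b * h = 114 * 375 = 42750 mm^2
V = 81 kN = 81000.0 N
tau_max = 1.5 * V / A = 1.5 * 81000.0 / 42750
= 2.8421 MPa

2.8421 MPa


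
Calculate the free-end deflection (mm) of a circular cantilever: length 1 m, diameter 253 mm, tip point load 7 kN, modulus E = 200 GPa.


I = pi * d^4 / 64 = pi * 253^4 / 64 = 201118482.47 mm^4
L = 1000.0 mm, P = 7000.0 N, E = 200000.0 MPa
delta = P * L^3 / (3 * E * I)
= 7000.0 * 1000.0^3 / (3 * 200000.0 * 201118482.47)
= 0.058 mm

0.058 mm


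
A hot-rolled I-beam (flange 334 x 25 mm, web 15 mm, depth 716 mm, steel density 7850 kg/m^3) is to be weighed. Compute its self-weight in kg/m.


A_flanges = 2 * 334 * 25 = 16700 mm^2
A_web = (716 - 2 * 25) * 15 = 9990 mm^2
A_total = 16700 + 9990 = 26690 mm^2 = 0.026690 m^2
Weight = rho * A = 7850 * 0.026690 = 209.5165 kg/m

209.5165 kg/m


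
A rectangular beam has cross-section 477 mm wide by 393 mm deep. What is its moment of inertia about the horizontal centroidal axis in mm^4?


I = b * h^3 / 12
= 477 * 393^3 / 12
= 477 * 60698457 / 12
= 2412763665.75 mm^4

2412763665.75 mm^4


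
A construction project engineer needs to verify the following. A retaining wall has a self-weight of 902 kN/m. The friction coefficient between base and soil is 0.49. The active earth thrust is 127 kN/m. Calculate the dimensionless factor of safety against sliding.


Resisting force = mu * W = 0.49 * 902 = 441.98 kN/m
FOS = Resisting / Driving = 441.98 / 127
= 3.4802 (dimensionless)

3.4802 (dimensionless)


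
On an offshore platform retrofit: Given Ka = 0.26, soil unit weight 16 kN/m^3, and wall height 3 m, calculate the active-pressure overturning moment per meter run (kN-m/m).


Pa = 0.5 * Ka * gamma * H^2
= 0.5 * 0.26 * 16 * 3^2
= 18.72 kN/m
Arm = H / 3 = 3 / 3 = 1.0 m
Mo = Pa * arm = Pa * H / 3 = 18.72 * 3 / 3 = 18.72 kN-m/m

18.72 kN-m/m


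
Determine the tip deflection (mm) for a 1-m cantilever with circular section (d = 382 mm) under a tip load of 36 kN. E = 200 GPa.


I = pi * d^4 / 64 = pi * 382^4 / 64 = 1045257639.46 mm^4
L = 1000.0 mm, P = 36000.0 N, E = 200000.0 MPa
delta = P * L^3 / (3 * E * I)
= 36000.0 * 1000.0^3 / (3 * 200000.0 * 1045257639.46)
= 0.0574 mm

0.0574 mm


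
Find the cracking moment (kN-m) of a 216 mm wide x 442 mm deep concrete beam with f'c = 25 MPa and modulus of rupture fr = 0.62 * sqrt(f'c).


fr = 0.62 * sqrt(25) = 0.62 * 5.0 = 3.1 MPa
I = 216 * 442^3 / 12 = 1554315984.0 mm^4
y_t = 221.0 mm
M_cr = fr * I / y_t = 3.1 * 1554315984.0 / 221.0 N-mm
= 21.8026 kN-m

21.8026 kN-m


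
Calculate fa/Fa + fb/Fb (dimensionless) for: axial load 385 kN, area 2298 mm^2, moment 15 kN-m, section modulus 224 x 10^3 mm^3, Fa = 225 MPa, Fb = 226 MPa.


f_a = P / A = 385000.0 / 2298 = 167.537 MPa
f_b = M / S = 15000000.0 / 224000.0 = 66.9643 MPa
Ratio = f_a / Fa + f_b / Fb
= 167.537 / 225 + 66.9643 / 226
= 1.0409 (dimensionless)

1.0409 (dimensionless)


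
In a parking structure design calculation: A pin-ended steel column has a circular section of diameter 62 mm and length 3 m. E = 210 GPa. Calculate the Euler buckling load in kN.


I = pi * d^4 / 64 = 725331.7 mm^4
L = 3000.0 mm
P_cr = pi^2 * E * I / L^2
= 9.8696 * 210000.0 * 725331.7 / 3000.0^2
= 167037.19 N = 167.0372 kN

167.0372 kN


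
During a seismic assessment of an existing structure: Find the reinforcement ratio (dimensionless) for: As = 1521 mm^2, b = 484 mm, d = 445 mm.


rho = As / (b * d)
= 1521 / (484 * 445)
= 1521 / 215380
= 0.007062 (dimensionless)

0.007062 (dimensionless)


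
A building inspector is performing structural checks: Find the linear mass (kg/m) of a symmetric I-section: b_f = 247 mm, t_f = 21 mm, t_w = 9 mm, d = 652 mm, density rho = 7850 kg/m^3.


A_flanges = 2 * 247 * 21 = 10374 mm^2
A_web = (652 - 2 * 21) * 9 = 5490 mm^2
A_total = 10374 + 5490 = 15864 mm^2 = 0.015864 m^2
Weight = rho * A = 7850 * 0.015864 = 124.5324 kg/m

124.5324 kg/m


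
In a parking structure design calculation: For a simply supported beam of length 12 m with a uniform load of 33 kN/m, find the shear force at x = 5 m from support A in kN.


R_A = w * L / 2 = 33 * 12 / 2 = 198.0 kN
V(x) = R_A - w * x = 198.0 - 33 * 5
= 33.0 kN

33.0 kN


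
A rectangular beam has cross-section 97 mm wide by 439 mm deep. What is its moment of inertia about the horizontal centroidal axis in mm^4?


I = b * h^3 / 12
= 97 * 439^3 / 12
= 97 * 84604519 / 12
= 683886528.58 mm^4

683886528.58 mm^4


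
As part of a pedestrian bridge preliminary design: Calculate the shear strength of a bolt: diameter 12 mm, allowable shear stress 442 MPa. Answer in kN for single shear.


A = pi * d^2 / 4 = pi * 12^2 / 4 = 113.0973 mm^2
V = f_v * A / 1000 = 442 * 113.0973 / 1000
= 49.989 kN

49.989 kN


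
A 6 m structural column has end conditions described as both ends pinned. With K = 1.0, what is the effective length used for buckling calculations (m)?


L_eff = K * L
= 1.0 * 6
= 6.0 m

6.0 m


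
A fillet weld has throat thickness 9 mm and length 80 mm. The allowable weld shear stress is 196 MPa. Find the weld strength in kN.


Strength = throat * length * allowable stress
= 9 * 80 * 196 N
= 141120 N
= 141.12 kN

141.12 kN


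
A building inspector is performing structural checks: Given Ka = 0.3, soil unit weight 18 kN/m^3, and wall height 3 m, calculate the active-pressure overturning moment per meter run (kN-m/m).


Pa = 0.5 * Ka * gamma * H^2
= 0.5 * 0.3 * 18 * 3^2
= 24.3 kN/m
Arm = H / 3 = 3 / 3 = 1.0 m
Mo = Pa * arm = Pa * H / 3 = 24.3 * 3 / 3 = 24.3 kN-m/m

24.3 kN-m/m


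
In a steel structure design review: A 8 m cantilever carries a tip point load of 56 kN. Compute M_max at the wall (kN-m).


For a cantilever with a point load at the free end:
M_max = P * L = 56 * 8 = 448 kN-m

448 kN-m


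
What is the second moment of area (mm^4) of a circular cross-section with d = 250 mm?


r = d / 2 = 250 / 2 = 125.0 mm
I = pi * r^4 / 4 = pi * 125.0^4 / 4
= 191747598.49 mm^4

191747598.49 mm^4


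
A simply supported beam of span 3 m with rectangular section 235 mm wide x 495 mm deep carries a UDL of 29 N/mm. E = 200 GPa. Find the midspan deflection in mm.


I = 235 * 495^3 / 12 = 2375211093.75 mm^4
L = 3000.0 mm, w = 29 N/mm, E = 200000.0 MPa
delta = 5 * w * L^4 / (384 * E * I)
= 5 * 29 * 3000.0^4 / (384 * 200000.0 * 2375211093.75)
= 0.0644 mm

0.0644 mm


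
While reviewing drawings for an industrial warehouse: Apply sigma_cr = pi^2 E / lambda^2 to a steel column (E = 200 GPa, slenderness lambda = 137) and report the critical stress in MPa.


sigma_cr = pi^2 * E / lambda^2
= 9.8696 * 200000.0 / 137^2
= 9.8696 * 200000.0 / 18769
= 105.1692 MPa

105.1692 MPa


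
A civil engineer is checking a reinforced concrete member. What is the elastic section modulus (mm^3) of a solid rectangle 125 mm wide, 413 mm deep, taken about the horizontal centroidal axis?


S = b * h^2 / 6
= 125 * 413^2 / 6
= 125 * 170569 / 6
= 3553520.83 mm^3

3553520.83 mm^3


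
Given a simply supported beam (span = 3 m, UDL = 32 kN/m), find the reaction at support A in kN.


Total load = w * L = 32 * 3 = 96 kN
By symmetry, each reaction R = total / 2 = 96 / 2 = 48.0 kN

48.0 kN


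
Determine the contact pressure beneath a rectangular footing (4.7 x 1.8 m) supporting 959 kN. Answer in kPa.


A = 4.7 * 1.8 = 8.46 m^2
q = P / A = 959 / 8.46
= 113.357 kPa

113.357 kPa


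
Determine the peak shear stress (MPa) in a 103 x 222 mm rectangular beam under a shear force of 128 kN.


A = b * h = 103 * 222 = 22866 mm^2
V = 128 kN = 128000.0 N
tau_max = 1.5 * V / A = 1.5 * 128000.0 / 22866
= 8.3967 MPa

8.3967 MPa


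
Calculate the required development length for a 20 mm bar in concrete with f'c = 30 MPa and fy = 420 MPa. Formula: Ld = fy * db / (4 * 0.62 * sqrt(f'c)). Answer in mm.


Ld = (fy * db) / (4 * 0.62 * sqrt(f'c))
= (420 * 20) / (4 * 0.62 * sqrt(30))
= 8400 / 13.5835
= 618.4 mm

618.4 mm


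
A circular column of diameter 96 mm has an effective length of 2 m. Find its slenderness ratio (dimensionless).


Radius of gyration r = d / 4 = 96 / 4 = 24.0 mm
L_eff = 2000.0 mm
Slenderness ratio = L / r = 2000.0 / 24.0 = 83.33 (dimensionless)

83.33 (dimensionless)


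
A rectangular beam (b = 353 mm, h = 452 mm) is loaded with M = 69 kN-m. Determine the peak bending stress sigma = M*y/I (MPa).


I = b * h^3 / 12 = 353 * 452^3 / 12 = 2716494085.33 mm^4
y = h / 2 = 452 / 2 = 226.0 mm
M = 69 kN-m = 69000000.0 N-mm
sigma = M * y / I = 69000000.0 * 226.0 / 2716494085.33
= 5.74 MPa

5.74 MPa


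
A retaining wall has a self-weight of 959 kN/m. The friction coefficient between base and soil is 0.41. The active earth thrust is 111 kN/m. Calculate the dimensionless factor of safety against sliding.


Resisting force = mu * W = 0.41 * 959 = 393.19 kN/m
FOS = Resisting / Driving = 393.19 / 111
= 3.5423 (dimensionless)

3.5423 (dimensionless)


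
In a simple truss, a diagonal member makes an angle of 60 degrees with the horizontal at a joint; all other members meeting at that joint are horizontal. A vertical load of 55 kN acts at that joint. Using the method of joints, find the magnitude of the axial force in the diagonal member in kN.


At the joint, only the diagonal has a vertical component, so vertical equilibrium gives:
F * sin(60) = 55
F = 55 / sin(60)
= 55 / 0.866025
= 63.51 kN

63.51 kN


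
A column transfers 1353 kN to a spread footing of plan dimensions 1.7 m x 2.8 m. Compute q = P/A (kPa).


A = 1.7 * 2.8 = 4.76 m^2
q = P / A = 1353 / 4.76
= 284.2437 kPa

284.2437 kPa


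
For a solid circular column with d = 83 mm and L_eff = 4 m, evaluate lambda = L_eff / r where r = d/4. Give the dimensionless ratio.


Radius of gyration r = d / 4 = 83 / 4 = 20.75 mm
L_eff = 4000.0 mm
Slenderness ratio = L / r = 4000.0 / 20.75 = 192.77 (dimensionless)

192.77 (dimensionless)


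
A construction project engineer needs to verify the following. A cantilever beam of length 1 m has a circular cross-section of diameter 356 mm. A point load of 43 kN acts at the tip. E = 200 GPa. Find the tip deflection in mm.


I = pi * d^4 / 64 = pi * 356^4 / 64 = 788442253.58 mm^4
L = 1000.0 mm, P = 43000.0 N, E = 200000.0 MPa
delta = P * L^3 / (3 * E * I)
= 43000.0 * 1000.0^3 / (3 * 200000.0 * 788442253.58)
= 0.0909 mm

0.0909 mm


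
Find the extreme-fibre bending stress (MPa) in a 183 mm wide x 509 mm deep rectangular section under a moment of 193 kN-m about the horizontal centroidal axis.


I = b * h^3 / 12 = 183 * 509^3 / 12 = 2011051492.25 mm^4
y = h / 2 = 509 / 2 = 254.5 mm
M = 193 kN-m = 193000000.0 N-mm
sigma = M * y / I = 193000000.0 * 254.5 / 2011051492.25
= 24.42 MPa

24.42 MPa


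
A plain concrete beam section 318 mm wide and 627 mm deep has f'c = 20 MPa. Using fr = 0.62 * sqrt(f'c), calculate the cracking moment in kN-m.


fr = 0.62 * sqrt(20) = 0.62 * 4.4721 = 2.7727 MPa
I = 318 * 627^3 / 12 = 6532034899.5 mm^4
y_t = 313.5 mm
M_cr = fr * I / y_t = 2.7727 * 6532034899.5 / 313.5 N-mm
= 57.772 kN-m

57.772 kN-m


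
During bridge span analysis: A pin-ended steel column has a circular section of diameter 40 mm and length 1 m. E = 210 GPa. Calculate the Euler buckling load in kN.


I = pi * d^4 / 64 = 125663.71 mm^4
L = 1000.0 mm
P_cr = pi^2 * E * I / L^2
= 9.8696 * 210000.0 * 125663.71 / 1000.0^2
= 260452.72 N = 260.4527 kN

260.4527 kN


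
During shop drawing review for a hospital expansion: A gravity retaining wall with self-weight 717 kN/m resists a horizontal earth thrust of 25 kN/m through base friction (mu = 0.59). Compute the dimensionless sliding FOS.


Resisting force = mu * W = 0.59 * 717 = 423.03 kN/m
FOS = Resisting / Driving = 423.03 / 25
= 16.9212 (dimensionless)

16.9212 (dimensionless)


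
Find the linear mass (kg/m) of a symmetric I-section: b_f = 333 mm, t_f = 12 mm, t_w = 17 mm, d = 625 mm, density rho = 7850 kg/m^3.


A_flanges = 2 * 333 * 12 = 7992 mm^2
A_web = (625 - 2 * 12) * 17 = 10217 mm^2
A_total = 7992 + 10217 = 18209 mm^2 = 0.018209 m^2
Weight = rho * A = 7850 * 0.018209 = 142.9407 kg/m

142.9407 kg/m


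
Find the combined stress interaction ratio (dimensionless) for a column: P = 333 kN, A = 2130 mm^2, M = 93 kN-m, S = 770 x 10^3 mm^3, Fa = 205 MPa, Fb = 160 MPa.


f_a = P / A = 333000.0 / 2130 = 156.338 MPa
f_b = M / S = 93000000.0 / 770000.0 = 120.7792 MPa
Ratio = f_a / Fa + f_b / Fb
= 156.338 / 205 + 120.7792 / 160
= 1.5175 (dimensionless)

1.5175 (dimensionless)


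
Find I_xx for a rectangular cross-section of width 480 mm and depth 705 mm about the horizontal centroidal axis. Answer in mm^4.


I = b * h^3 / 12
= 480 * 705^3 / 12
= 480 * 350402625 / 12
= 14016105000.0 mm^4

14016105000.0 mm^4


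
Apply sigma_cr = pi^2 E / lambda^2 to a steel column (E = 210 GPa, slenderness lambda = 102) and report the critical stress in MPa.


sigma_cr = pi^2 * E / lambda^2
= 9.8696 * 210000.0 / 102^2
= 9.8696 * 210000.0 / 10404
= 199.2135 MPa

199.2135 MPa


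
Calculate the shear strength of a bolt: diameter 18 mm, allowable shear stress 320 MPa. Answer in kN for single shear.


A = pi * d^2 / 4 = pi * 18^2 / 4 = 254.469 mm^2
V = f_v * A / 1000 = 320 * 254.469 / 1000
= 81.4301 kN

81.4301 kN


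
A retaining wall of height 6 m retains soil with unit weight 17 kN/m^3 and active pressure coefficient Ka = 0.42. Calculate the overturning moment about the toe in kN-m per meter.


Pa = 0.5 * Ka * gamma * H^2
= 0.5 * 0.42 * 17 * 6^2
= 128.52 kN/m
Arm = H / 3 = 6 / 3 = 2.0 m
Mo = Pa * arm = Pa * H / 3 = 128.52 * 6 / 3 = 257.04 kN-m/m

257.04 kN-m/m


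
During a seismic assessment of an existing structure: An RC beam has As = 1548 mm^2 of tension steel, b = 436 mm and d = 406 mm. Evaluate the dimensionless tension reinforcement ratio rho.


rho = As / (b * d)
= 1548 / (436 * 406)
= 1548 / 177016
= 0.008745 (dimensionless)

0.008745 (dimensionless)


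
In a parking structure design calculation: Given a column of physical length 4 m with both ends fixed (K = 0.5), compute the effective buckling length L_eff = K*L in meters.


L_eff = K * L
= 0.5 * 4
= 2.0 m

2.0 m


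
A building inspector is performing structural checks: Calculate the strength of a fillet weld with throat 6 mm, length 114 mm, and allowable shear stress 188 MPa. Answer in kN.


Strength = throat * length * allowable stress
= 6 * 114 * 188 N
= 128592 N
= 128.59 kN

128.59 kN


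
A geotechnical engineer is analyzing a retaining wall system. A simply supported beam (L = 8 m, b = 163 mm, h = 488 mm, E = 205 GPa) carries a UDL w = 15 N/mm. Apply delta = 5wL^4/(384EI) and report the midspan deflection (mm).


I = 163 * 488^3 / 12 = 1578577194.67 mm^4
L = 8000.0 mm, w = 15 N/mm, E = 205000.0 MPa
delta = 5 * w * L^4 / (384 * E * I)
= 5 * 15 * 8000.0^4 / (384 * 205000.0 * 1578577194.67)
= 2.4721 mm

2.4721 mm
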